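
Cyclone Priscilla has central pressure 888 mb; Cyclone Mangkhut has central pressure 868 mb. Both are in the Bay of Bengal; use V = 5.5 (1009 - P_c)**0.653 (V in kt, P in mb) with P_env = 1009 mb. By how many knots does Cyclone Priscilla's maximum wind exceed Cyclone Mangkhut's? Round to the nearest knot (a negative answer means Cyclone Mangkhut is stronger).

Cyclone Priscilla: ΔP = 121; V ≈ 5.5 × 121^0.653 ≈ 126.01 kt.
Cyclone Mangkhut: ΔP = 141; V ≈ 5.5 × 141^0.653 ≈ 139.25 kt.
Difference ≈ 126.01 − 139.25 = -13.24 → -13 kt.

-13 kt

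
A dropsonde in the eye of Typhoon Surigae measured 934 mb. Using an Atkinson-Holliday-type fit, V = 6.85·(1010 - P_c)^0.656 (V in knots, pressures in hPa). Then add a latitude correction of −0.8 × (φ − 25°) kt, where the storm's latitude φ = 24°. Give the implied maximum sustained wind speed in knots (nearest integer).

118 kt

ΔP = 1010 − 934 = 76 mb.
76^0.656 ≈ 17.132.
V ≈ 6.85 × 17.132 ≈ 117.4 kt.
Latitude correction: −0.8 × (24 − 25) = 0.8 kt.
Corrected V ≈ 118.2 kt → 118 kt.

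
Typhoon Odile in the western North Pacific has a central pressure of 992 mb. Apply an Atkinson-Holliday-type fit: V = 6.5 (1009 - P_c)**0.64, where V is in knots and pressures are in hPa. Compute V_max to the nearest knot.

40 kt

ΔP = 1009 − 992 = 17 mb.
17^0.64 ≈ 6.130.
V ≈ 6.5 × 6.130 ≈ 39.8 kt.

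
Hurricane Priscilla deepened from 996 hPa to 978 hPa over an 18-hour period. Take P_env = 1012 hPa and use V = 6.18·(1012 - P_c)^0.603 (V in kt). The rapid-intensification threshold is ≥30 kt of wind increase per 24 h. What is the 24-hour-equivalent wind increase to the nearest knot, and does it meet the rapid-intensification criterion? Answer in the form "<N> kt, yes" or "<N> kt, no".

25 kt, no

V₁: ΔP = 16, V ≈ 6.18 × 16^0.603 ≈ 32.89 kt.
V₂: ΔP = 34, V ≈ 6.18 × 34^0.603 ≈ 51.82 kt.
ΔV over 18 h = 18.93 kt → 24 h equivalent = 18.93 × 24/18 ≈ 25.24 kt.
25 kt < 30 kt ⇒ not rapid intensification.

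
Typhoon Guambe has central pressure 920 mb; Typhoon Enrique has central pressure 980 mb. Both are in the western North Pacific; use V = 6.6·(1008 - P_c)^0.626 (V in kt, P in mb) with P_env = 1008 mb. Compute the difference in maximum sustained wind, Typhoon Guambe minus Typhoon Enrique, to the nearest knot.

Typhoon Guambe: ΔP = 88; V ≈ 6.6 × 88^0.626 ≈ 108.84 kt.
Typhoon Enrique: ΔP = 28; V ≈ 6.6 × 28^0.626 ≈ 53.15 kt.
Difference ≈ 108.84 − 53.15 = 55.69 → 56 kt.

56 kt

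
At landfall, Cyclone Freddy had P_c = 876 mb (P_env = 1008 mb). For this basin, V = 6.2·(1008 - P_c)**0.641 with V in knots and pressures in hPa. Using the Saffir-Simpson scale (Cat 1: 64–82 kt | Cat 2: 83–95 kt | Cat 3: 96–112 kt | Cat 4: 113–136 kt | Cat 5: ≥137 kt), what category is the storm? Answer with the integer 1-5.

5

ΔP = 1008 − 876 = 132 mb.
V ≈ 6.2 × 132^0.641 = 6.2 × 22.87 ≈ 142 kt.
142 kt falls in the Category 5 band.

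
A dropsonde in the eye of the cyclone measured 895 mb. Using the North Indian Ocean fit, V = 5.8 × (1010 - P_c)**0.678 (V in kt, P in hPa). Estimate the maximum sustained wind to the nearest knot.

145 kt

ΔP = 1010 − 895 = 115 mb.
115^0.678 ≈ 24.955.
V ≈ 5.8 × 24.955 ≈ 144.7 kt.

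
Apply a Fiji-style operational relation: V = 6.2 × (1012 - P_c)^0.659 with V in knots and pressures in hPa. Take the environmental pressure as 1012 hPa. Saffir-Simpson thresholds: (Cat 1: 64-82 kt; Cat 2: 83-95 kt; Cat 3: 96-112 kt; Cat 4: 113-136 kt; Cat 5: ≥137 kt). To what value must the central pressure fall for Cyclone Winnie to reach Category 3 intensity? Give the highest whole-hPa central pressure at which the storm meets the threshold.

Category 3 begins at V = 96 kt.
Required ΔP = (96/6.2)^(1/0.659) = 15.484^1.517 ≈ 63.91 hPa.
P_c ≤ 1012 − 63.91 = 948.09, so the highest integer P_c is 948 hPa.

948 hPa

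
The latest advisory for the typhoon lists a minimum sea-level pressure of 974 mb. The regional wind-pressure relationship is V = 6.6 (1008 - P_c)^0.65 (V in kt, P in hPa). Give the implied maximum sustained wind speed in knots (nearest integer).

ΔP = 1008 − 974 = 34 mb.
34^0.65 ≈ 9.896.
V ≈ 6.6 × 9.896 ≈ 65.3 kt.

65 kt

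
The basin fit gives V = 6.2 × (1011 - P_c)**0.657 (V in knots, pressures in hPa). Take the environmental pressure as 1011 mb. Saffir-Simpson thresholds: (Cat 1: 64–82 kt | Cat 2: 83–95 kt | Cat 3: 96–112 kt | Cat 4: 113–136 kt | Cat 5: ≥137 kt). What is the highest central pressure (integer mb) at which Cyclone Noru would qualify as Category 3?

Category 3 begins at V = 96 kt.
Required ΔP = (96/6.2)^(1/0.657) = 15.484^1.522 ≈ 64.73 mb.
P_c ≤ 1011 − 64.73 = 946.27, so the highest integer P_c is 946 mb.

946 mb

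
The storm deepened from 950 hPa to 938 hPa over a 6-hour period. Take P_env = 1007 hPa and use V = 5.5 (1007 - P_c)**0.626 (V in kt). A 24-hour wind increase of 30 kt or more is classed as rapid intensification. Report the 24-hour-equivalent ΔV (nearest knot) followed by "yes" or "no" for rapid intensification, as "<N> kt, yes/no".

V₁: ΔP = 57, V ≈ 5.5 × 57^0.626 ≈ 69.11 kt.
V₂: ΔP = 69, V ≈ 5.5 × 69^0.626 ≈ 77.89 kt.
ΔV over 6 h = 8.78 kt → 24 h equivalent = 8.78 × 24/6 ≈ 35.12 kt.
35 kt ≥ 30 kt ⇒ rapid intensification.

35 kt, yes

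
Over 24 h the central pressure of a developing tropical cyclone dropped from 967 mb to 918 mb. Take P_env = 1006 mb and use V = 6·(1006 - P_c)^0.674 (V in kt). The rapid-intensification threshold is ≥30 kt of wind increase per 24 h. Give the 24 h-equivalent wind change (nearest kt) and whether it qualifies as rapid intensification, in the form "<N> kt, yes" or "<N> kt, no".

V₁: ΔP = 39, V ≈ 6 × 39^0.674 ≈ 70.88 kt.
V₂: ΔP = 88, V ≈ 6 × 88^0.674 ≈ 122.67 kt.
ΔV over 24 h = 51.79 kt → 24 h equivalent = 51.79 × 24/24 ≈ 51.79 kt.
52 kt ≥ 30 kt ⇒ rapid intensification.

52 kt, yes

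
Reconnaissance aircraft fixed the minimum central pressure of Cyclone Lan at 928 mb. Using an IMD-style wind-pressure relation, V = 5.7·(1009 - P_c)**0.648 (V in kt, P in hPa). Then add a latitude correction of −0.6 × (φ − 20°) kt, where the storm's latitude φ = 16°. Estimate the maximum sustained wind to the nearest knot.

101 kt

ΔP = 1009 − 928 = 81 mb.
81^0.648 ≈ 17.246.
V ≈ 5.7 × 17.246 ≈ 98.3 kt.
Latitude correction: −0.6 × (16 − 20) = 2.4 kt.
Corrected V ≈ 100.7 kt → 101 kt.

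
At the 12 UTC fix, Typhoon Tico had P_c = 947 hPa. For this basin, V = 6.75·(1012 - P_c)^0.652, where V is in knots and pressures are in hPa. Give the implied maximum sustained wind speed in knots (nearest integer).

ΔP = 1012 − 947 = 65 hPa.
65^0.652 ≈ 15.206.
V ≈ 6.75 × 15.206 ≈ 102.6 kt.

103 kt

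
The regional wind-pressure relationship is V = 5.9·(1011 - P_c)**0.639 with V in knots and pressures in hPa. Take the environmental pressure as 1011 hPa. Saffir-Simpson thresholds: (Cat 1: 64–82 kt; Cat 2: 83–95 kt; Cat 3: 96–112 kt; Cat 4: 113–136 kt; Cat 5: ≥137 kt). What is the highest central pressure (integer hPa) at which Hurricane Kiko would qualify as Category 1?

969 hPa

Category 1 begins at V = 64 kt.
Required ΔP = (64/5.9)^(1/0.639) = 10.847^1.565 ≈ 41.71 hPa.
P_c ≤ 1011 − 41.71 = 969.29, so the highest integer P_c is 969 hPa.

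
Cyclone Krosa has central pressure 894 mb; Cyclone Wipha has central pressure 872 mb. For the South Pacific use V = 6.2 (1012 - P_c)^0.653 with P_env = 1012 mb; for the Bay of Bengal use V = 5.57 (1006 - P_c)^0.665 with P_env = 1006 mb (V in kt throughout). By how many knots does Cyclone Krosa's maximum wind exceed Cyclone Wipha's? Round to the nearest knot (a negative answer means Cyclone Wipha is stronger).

Cyclone Krosa: ΔP = 118; V ≈ 6.2 × 118^0.653 ≈ 139.74 kt.
Cyclone Wipha: ΔP = 134; V ≈ 5.57 × 134^0.665 ≈ 144.67 kt.
Difference ≈ 139.74 − 144.67 = -4.93 → -5 kt.

-5 kt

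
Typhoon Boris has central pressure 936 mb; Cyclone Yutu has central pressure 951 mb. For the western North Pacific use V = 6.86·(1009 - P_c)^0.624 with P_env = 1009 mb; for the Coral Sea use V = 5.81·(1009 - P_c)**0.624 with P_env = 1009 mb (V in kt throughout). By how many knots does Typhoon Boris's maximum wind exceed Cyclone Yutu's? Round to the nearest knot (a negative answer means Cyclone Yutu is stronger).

Typhoon Boris: ΔP = 73; V ≈ 6.86 × 73^0.624 ≈ 99.78 kt.
Cyclone Yutu: ΔP = 58; V ≈ 5.81 × 58^0.624 ≈ 73.21 kt.
Difference ≈ 99.78 − 73.21 = 26.57 → 27 kt.

27 kt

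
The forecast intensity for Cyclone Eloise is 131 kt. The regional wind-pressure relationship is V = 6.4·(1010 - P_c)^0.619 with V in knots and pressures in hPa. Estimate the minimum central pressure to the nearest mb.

ΔP = (V / 6.4)^(1/0.619) = (131/6.4)^1.616.
131/6.4 = 20.469; 20.469^1.616 ≈ 131.24 mb.
P_c = 1010 − 131.24 = 878.76 ≈ 879 mb.

879 mb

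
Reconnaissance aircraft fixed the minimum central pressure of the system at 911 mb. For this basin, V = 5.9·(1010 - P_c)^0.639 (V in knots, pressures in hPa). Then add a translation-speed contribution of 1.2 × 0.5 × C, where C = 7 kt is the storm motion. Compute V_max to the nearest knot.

115 kt

ΔP = 1010 − 911 = 99 mb.
99^0.639 ≈ 18.846.
V ≈ 5.9 × 18.846 ≈ 111.2 kt.
Translation term: 1.2 × 0.5 × 7 = 4.2 kt.
Corrected V ≈ 115.4 kt → 115 kt.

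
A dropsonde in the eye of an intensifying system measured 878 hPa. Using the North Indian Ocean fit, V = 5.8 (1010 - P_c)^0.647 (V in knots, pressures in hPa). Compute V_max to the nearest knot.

ΔP = 1010 − 878 = 132 hPa.
132^0.647 ≈ 23.551.
V ≈ 5.8 × 23.551 ≈ 136.6 kt.

137 kt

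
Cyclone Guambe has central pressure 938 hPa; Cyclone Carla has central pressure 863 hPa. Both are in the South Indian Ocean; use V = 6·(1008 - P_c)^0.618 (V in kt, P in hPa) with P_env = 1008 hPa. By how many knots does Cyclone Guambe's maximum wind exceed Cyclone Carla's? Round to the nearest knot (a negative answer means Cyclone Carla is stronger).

-47 kt

Cyclone Guambe: ΔP = 70; V ≈ 6 × 70^0.618 ≈ 82.87 kt.
Cyclone Carla: ΔP = 145; V ≈ 6 × 145^0.618 ≈ 129.98 kt.
Difference ≈ 82.87 − 129.98 = -47.11 → -47 kt.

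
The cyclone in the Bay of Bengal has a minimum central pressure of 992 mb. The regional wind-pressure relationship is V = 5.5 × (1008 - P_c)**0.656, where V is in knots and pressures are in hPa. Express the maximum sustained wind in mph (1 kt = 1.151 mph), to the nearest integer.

ΔP = 1008 − 992 = 16 mb.
V ≈ 5.5 × 16^0.656 = 5.5 × 6.165 ≈ 33.905 kt.
33.905 × 1.151 ≈ 39.02 mph → 39 mph.

39 mph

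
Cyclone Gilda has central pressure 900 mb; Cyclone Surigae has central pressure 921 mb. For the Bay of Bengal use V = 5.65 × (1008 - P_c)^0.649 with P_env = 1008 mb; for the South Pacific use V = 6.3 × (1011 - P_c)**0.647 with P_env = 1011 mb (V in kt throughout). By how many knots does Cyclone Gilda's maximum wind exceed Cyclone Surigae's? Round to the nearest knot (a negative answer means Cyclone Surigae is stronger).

2 kt

Cyclone Gilda: ΔP = 108; V ≈ 5.65 × 108^0.649 ≈ 117.96 kt.
Cyclone Surigae: ΔP = 90; V ≈ 6.3 × 90^0.647 ≈ 115.81 kt.
Difference ≈ 117.96 − 115.81 = 2.15 → 2 kt.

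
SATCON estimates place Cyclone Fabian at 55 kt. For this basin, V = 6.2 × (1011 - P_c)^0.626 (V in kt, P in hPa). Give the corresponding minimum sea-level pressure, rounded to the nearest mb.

978 mb

ΔP = (V / 6.2)^(1/0.626) = (55/6.2)^1.597.
55/6.2 = 8.871; 8.871^1.597 ≈ 32.68 mb.
P_c = 1011 − 32.68 = 978.32 ≈ 978 mb.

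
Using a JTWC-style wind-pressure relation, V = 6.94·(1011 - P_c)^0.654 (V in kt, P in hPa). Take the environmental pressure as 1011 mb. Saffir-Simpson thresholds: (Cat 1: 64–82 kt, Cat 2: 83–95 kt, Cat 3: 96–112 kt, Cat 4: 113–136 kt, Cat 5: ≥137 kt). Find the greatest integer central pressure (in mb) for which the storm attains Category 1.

Category 1 begins at V = 64 kt.
Required ΔP = (64/6.94)^(1/0.654) = 9.222^1.529 ≈ 29.87 mb.
P_c ≤ 1011 − 29.87 = 981.13, so the highest integer P_c is 981 mb.

981 mb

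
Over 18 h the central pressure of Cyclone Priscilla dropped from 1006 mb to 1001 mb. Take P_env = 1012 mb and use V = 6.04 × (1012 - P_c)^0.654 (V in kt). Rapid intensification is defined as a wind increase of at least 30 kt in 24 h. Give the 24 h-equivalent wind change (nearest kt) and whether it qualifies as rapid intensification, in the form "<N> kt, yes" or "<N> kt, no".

V₁: ΔP = 6, V ≈ 6.04 × 6^0.654 ≈ 19.50 kt.
V₂: ΔP = 11, V ≈ 6.04 × 11^0.654 ≈ 28.98 kt.
ΔV over 18 h = 9.48 kt → 24 h equivalent = 9.48 × 24/18 ≈ 12.64 kt.
13 kt < 30 kt ⇒ not rapid intensification.

13 kt, no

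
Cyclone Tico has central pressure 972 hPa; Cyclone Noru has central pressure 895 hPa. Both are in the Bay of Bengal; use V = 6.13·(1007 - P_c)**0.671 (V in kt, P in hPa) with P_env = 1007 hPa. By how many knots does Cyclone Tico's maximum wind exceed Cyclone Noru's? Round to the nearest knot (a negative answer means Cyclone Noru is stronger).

Cyclone Tico: ΔP = 35; V ≈ 6.13 × 35^0.671 ≈ 66.61 kt.
Cyclone Noru: ΔP = 112; V ≈ 6.13 × 112^0.671 ≈ 145.37 kt.
Difference ≈ 66.61 − 145.37 = -78.76 → -79 kt.

-79 kt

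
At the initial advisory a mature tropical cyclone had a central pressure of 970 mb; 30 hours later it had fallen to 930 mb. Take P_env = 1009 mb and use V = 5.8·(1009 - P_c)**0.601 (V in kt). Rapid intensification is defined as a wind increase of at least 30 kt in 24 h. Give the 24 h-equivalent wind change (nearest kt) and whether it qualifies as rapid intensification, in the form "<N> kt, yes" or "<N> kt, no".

22 kt, no

V₁: ΔP = 39, V ≈ 5.8 × 39^0.601 ≈ 52.44 kt.
V₂: ΔP = 79, V ≈ 5.8 × 79^0.601 ≈ 80.15 kt.
ΔV over 30 h = 27.71 kt → 24 h equivalent = 27.71 × 24/30 ≈ 22.17 kt.
22 kt < 30 kt ⇒ not rapid intensification.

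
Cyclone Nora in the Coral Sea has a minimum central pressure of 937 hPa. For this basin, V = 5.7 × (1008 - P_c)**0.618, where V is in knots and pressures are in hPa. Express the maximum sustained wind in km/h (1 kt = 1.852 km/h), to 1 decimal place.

ΔP = 1008 − 937 = 71 hPa.
V ≈ 5.7 × 71^0.618 = 5.7 × 13.934 ≈ 79.424 kt.
79.424 × 1.852 ≈ 147.09 km/h → 147.1 km/h.

147.1 km/h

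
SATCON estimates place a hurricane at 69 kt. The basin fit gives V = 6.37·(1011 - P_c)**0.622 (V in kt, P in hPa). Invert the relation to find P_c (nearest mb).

ΔP = (V / 6.37)^(1/0.622) = (69/6.37)^1.608.
69/6.37 = 10.832; 10.832^1.608 ≈ 46.08 mb.
P_c = 1011 − 46.08 = 964.92 ≈ 965 mb.

965 mb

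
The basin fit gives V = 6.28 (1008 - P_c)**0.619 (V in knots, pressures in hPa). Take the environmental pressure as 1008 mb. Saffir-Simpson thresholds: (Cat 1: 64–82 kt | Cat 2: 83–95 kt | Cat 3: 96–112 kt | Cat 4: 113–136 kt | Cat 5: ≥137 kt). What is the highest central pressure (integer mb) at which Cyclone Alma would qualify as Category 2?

943 mb

Category 2 begins at V = 83 kt.
Required ΔP = (83/6.28)^(1/0.619) = 13.217^1.616 ≈ 64.74 mb.
P_c ≤ 1008 − 64.74 = 943.26, so the highest integer P_c is 943 mb.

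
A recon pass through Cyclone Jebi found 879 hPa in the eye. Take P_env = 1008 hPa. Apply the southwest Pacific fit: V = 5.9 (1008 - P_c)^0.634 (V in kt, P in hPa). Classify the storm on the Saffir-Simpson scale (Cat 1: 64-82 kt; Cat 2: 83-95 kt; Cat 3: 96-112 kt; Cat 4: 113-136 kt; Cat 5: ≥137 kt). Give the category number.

4

ΔP = 1008 − 879 = 129 hPa.
V ≈ 5.9 × 129^0.634 = 5.9 × 21.78 ≈ 129 kt.
129 kt falls in the Category 4 band.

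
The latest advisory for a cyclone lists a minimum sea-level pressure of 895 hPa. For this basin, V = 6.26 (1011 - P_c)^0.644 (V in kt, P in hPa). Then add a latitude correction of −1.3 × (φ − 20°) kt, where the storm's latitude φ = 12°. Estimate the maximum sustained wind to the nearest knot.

144 kt

ΔP = 1011 − 895 = 116 hPa.
116^0.644 ≈ 21.356.
V ≈ 6.26 × 21.356 ≈ 133.7 kt.
Latitude correction: −1.3 × (12 − 20) = 10.4 kt.
Corrected V ≈ 144.1 kt → 144 kt.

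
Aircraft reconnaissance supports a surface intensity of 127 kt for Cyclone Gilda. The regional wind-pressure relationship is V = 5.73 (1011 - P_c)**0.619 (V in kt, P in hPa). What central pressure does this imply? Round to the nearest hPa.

ΔP = (V / 5.73)^(1/0.619) = (127/5.73)^1.616.
127/5.73 = 22.164; 22.164^1.616 ≈ 149.25 hPa.
P_c = 1011 − 149.25 = 861.75 ≈ 862 hPa.

862 hPa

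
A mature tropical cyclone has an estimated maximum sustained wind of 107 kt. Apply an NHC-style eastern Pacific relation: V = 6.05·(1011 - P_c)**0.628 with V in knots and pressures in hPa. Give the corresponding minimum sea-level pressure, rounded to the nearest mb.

ΔP = (V / 6.05)^(1/0.628) = (107/6.05)^1.592.
107/6.05 = 17.686; 17.686^1.592 ≈ 96.98 mb.
P_c = 1011 − 96.98 = 914.02 ≈ 914 mb.

914 mb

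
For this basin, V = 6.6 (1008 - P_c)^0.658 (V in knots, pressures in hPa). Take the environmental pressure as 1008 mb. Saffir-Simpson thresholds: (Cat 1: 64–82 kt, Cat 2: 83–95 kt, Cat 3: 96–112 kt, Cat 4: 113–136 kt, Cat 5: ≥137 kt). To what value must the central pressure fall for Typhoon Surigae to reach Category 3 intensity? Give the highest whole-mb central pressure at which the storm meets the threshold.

Category 3 begins at V = 96 kt.
Required ΔP = (96/6.6)^(1/0.658) = 14.545^1.520 ≈ 58.49 mb.
P_c ≤ 1008 − 58.49 = 949.51, so the highest integer P_c is 949 mb.

949 mb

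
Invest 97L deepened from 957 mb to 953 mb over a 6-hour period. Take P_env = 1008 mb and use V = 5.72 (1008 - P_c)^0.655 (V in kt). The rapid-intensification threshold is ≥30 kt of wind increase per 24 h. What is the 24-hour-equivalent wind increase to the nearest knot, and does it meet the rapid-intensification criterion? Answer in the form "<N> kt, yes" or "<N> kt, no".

V₁: ΔP = 51, V ≈ 5.72 × 51^0.655 ≈ 75.14 kt.
V₂: ΔP = 55, V ≈ 5.72 × 55^0.655 ≈ 78.95 kt.
ΔV over 6 h = 3.81 kt → 24 h equivalent = 3.81 × 24/6 ≈ 15.24 kt.
15 kt < 30 kt ⇒ not rapid intensification.

15 kt, no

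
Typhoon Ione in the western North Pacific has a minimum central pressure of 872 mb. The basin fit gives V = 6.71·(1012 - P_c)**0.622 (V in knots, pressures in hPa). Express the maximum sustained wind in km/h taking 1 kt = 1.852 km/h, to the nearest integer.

269 km/h

ΔP = 1012 − 872 = 140 mb.
V ≈ 6.71 × 140^0.622 = 6.71 × 21.622 ≈ 145.082 kt.
145.082 × 1.852 ≈ 268.69 km/h → 269 km/h.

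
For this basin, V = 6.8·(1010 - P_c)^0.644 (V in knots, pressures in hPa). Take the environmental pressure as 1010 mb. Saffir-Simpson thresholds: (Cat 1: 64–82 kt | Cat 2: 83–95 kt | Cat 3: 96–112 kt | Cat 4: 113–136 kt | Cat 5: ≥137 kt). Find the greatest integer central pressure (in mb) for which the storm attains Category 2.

Category 2 begins at V = 83 kt.
Required ΔP = (83/6.8)^(1/0.644) = 12.206^1.553 ≈ 48.67 mb.
P_c ≤ 1010 − 48.67 = 961.33, so the highest integer P_c is 961 mb.

961 mb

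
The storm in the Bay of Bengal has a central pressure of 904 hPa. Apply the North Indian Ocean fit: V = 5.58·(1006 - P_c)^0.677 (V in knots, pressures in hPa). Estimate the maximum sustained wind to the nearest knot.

ΔP = 1006 − 904 = 102 hPa.
102^0.677 ≈ 22.899.
V ≈ 5.58 × 22.899 ≈ 127.8 kt.

128 kt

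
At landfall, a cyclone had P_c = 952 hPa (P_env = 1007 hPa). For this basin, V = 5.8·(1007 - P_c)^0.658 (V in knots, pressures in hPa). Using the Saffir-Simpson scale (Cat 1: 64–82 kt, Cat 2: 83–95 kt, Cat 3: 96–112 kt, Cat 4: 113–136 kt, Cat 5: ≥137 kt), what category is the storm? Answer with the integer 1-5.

1

ΔP = 1007 − 952 = 55 hPa.
V ≈ 5.8 × 55^0.658 = 5.8 × 13.97 ≈ 81 kt.
81 kt falls in the Category 1 band.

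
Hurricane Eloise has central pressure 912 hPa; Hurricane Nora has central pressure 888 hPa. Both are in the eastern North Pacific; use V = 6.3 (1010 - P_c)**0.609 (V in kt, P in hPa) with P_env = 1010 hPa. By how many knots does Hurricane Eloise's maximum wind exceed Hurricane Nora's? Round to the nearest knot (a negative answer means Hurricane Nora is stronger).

Hurricane Eloise: ΔP = 98; V ≈ 6.3 × 98^0.609 ≈ 102.80 kt.
Hurricane Nora: ΔP = 122; V ≈ 6.3 × 122^0.609 ≈ 117.47 kt.
Difference ≈ 102.80 − 117.47 = -14.67 → -15 kt.

-15 kt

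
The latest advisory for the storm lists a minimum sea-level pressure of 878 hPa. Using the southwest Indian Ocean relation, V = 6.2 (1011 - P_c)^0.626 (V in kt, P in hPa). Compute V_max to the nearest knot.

132 kt

ΔP = 1011 − 878 = 133 hPa.
133^0.626 ≈ 21.357.
V ≈ 6.2 × 21.357 ≈ 132.4 kt.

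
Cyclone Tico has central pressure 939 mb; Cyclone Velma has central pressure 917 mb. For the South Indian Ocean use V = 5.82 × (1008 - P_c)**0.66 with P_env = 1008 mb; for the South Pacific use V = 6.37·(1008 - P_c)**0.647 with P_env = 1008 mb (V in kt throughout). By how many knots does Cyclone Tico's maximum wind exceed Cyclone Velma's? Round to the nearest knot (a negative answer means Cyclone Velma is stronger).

-23 kt

Cyclone Tico: ΔP = 69; V ≈ 5.82 × 69^0.66 ≈ 95.18 kt.
Cyclone Velma: ΔP = 91; V ≈ 6.37 × 91^0.647 ≈ 117.93 kt.
Difference ≈ 95.18 − 117.93 = -22.75 → -23 kt.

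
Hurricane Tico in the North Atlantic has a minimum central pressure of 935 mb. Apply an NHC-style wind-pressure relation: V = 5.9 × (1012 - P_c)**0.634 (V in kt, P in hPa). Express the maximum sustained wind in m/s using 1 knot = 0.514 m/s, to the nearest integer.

ΔP = 1012 − 935 = 77 mb.
V ≈ 5.9 × 77^0.634 = 5.9 × 15.705 ≈ 92.659 kt.
92.659 × 0.514 ≈ 47.63 m/s → 48 m/s.

48 m/s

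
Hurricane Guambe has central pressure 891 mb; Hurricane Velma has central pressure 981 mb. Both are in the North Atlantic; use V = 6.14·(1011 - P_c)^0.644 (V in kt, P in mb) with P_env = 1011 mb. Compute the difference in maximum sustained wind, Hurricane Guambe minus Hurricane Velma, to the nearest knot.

Hurricane Guambe: ΔP = 120; V ≈ 6.14 × 120^0.644 ≈ 134.02 kt.
Hurricane Velma: ΔP = 30; V ≈ 6.14 × 30^0.644 ≈ 54.88 kt.
Difference ≈ 134.02 − 54.88 = 79.14 → 79 kt.

79 kt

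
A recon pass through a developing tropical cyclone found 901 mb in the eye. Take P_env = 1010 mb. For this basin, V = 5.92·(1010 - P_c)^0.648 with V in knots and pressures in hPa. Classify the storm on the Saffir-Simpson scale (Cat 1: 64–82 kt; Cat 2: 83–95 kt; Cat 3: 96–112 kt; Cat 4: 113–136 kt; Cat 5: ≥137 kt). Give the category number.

4

ΔP = 1010 − 901 = 109 mb.
V ≈ 5.92 × 109^0.648 = 5.92 × 20.91 ≈ 124 kt.
124 kt falls in the Category 4 band.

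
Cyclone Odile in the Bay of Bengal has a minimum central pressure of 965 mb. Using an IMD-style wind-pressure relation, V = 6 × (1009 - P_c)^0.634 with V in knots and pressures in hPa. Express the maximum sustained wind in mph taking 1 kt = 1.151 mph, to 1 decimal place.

76.1 mph

ΔP = 1009 − 965 = 44 mb.
V ≈ 6 × 44^0.634 = 6 × 11.014 ≈ 66.085 kt.
66.085 × 1.151 ≈ 76.06 mph → 76.1 mph.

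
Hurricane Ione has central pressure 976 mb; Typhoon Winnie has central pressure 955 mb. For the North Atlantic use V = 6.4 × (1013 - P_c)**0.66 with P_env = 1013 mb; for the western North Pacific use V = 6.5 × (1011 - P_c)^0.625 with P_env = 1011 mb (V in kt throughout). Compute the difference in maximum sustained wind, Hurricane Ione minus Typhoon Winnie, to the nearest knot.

-11 kt

Hurricane Ione: ΔP = 37; V ≈ 6.4 × 37^0.66 ≈ 69.37 kt.
Typhoon Winnie: ΔP = 56; V ≈ 6.5 × 56^0.625 ≈ 80.45 kt.
Difference ≈ 69.37 − 80.45 = -11.08 → -11 kt.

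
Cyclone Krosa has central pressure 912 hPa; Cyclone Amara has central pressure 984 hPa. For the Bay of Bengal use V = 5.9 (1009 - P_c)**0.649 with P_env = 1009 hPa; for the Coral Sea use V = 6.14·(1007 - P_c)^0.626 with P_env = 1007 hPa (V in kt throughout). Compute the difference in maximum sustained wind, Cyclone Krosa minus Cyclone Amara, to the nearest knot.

71 kt

Cyclone Krosa: ΔP = 97; V ≈ 5.9 × 97^0.649 ≈ 114.89 kt.
Cyclone Amara: ΔP = 23; V ≈ 6.14 × 23^0.626 ≈ 43.71 kt.
Difference ≈ 114.89 − 43.71 = 71.18 → 71 kt.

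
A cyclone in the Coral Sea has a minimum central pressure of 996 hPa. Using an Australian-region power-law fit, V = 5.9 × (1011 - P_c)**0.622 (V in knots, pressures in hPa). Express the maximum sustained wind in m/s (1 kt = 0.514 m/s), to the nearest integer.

16 m/s

ΔP = 1011 − 996 = 15 hPa.
V ≈ 5.9 × 15^0.622 = 5.9 × 5.389 ≈ 31.797 kt.
31.797 × 0.514 ≈ 16.34 m/s → 16 m/s.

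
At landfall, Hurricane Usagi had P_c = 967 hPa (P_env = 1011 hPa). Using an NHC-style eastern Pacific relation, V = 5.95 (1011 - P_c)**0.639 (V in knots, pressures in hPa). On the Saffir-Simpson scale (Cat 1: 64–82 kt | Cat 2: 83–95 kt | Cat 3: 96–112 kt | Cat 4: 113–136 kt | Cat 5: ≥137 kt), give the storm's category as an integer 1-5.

ΔP = 1011 − 967 = 44 hPa.
V ≈ 5.95 × 44^0.639 = 5.95 × 11.22 ≈ 67 kt.
67 kt falls in the Category 1 band.

1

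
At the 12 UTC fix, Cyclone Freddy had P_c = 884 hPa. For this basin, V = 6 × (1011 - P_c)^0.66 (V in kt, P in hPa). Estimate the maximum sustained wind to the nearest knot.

147 kt

ΔP = 1011 − 884 = 127 hPa.
127^0.66 ≈ 24.463.
V ≈ 6 × 24.463 ≈ 146.8 kt.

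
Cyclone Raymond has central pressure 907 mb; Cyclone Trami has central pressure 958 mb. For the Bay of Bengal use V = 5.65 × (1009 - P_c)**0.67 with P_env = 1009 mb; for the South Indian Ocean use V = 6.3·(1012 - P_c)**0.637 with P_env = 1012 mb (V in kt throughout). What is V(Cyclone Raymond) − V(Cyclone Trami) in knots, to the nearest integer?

Cyclone Raymond: ΔP = 102; V ≈ 5.65 × 102^0.67 ≈ 125.26 kt.
Cyclone Trami: ΔP = 54; V ≈ 6.3 × 54^0.637 ≈ 79.96 kt.
Difference ≈ 125.26 − 79.96 = 45.30 → 45 kt.

45 kt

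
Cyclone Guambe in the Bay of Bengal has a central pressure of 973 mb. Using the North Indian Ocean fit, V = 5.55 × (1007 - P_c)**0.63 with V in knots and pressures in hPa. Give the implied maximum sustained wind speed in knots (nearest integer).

ΔP = 1007 − 973 = 34 mb.
34^0.63 ≈ 9.222.
V ≈ 5.55 × 9.222 ≈ 51.2 kt.

51 kt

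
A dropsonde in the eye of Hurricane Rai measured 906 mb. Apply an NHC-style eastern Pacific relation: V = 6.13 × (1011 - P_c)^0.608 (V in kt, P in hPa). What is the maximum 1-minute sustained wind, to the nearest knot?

ΔP = 1011 − 906 = 105 mb.
105^0.608 ≈ 16.939.
V ≈ 6.13 × 16.939 ≈ 103.8 kt.

104 kt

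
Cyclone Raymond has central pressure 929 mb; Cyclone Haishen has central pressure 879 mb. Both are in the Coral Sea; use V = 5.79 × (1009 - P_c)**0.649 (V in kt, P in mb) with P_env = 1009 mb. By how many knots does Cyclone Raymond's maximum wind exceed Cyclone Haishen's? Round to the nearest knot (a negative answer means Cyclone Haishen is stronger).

-37 kt

Cyclone Raymond: ΔP = 80; V ≈ 5.79 × 80^0.649 ≈ 99.49 kt.
Cyclone Haishen: ΔP = 130; V ≈ 5.79 × 130^0.649 ≈ 136.34 kt.
Difference ≈ 99.49 − 136.34 = -36.85 → -37 kt.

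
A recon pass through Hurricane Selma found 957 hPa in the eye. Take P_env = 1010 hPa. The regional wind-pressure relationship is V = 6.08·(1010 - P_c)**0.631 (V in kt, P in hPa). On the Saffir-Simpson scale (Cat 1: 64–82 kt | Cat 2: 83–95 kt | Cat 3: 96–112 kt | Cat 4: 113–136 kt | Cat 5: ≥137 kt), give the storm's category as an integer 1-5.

ΔP = 1010 − 957 = 53 hPa.
V ≈ 6.08 × 53^0.631 = 6.08 × 12.25 ≈ 74 kt.
74 kt falls in the Category 1 band.

1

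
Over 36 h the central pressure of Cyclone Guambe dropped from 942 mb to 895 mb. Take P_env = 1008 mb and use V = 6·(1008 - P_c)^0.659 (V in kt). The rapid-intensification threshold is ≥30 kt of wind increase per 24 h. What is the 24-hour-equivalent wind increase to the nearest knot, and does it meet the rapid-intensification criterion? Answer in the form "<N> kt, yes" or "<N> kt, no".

V₁: ΔP = 66, V ≈ 6 × 66^0.659 ≈ 94.89 kt.
V₂: ΔP = 113, V ≈ 6 × 113^0.659 ≈ 135.25 kt.
ΔV over 36 h = 40.36 kt → 24 h equivalent = 40.36 × 24/36 ≈ 26.91 kt.
27 kt < 30 kt ⇒ not rapid intensification.

27 kt, no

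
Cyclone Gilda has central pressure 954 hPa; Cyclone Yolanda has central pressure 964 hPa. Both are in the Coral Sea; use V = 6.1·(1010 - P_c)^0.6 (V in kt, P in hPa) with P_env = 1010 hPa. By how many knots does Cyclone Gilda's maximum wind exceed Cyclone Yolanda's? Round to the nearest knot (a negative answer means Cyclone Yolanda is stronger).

Cyclone Gilda: ΔP = 56; V ≈ 6.1 × 56^0.6 ≈ 68.27 kt.
Cyclone Yolanda: ΔP = 46; V ≈ 6.1 × 46^0.6 ≈ 60.67 kt.
Difference ≈ 68.27 − 60.67 = 7.60 → 8 kt.

8 kt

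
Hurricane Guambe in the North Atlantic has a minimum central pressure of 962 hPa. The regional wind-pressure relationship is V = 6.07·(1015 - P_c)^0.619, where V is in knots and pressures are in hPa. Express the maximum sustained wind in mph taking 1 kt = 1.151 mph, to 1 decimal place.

ΔP = 1015 − 962 = 53 hPa.
V ≈ 6.07 × 53^0.619 = 6.07 × 11.677 ≈ 70.879 kt.
70.879 × 1.151 ≈ 81.58 mph → 81.6 mph.

81.6 mph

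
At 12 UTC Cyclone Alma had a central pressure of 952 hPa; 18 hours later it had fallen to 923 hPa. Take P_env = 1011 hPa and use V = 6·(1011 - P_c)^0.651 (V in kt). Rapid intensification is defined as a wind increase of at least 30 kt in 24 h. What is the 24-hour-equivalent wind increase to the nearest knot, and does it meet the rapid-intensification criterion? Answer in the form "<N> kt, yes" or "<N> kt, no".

34 kt, yes

V₁: ΔP = 59, V ≈ 6 × 59^0.651 ≈ 85.31 kt.
V₂: ΔP = 88, V ≈ 6 × 88^0.651 ≈ 110.66 kt.
ΔV over 18 h = 25.35 kt → 24 h equivalent = 25.35 × 24/18 ≈ 33.80 kt.
34 kt ≥ 30 kt ⇒ rapid intensification.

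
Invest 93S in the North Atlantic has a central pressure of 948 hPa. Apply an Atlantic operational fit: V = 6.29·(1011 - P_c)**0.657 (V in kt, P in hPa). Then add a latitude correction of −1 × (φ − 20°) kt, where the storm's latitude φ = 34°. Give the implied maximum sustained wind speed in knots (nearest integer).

ΔP = 1011 − 948 = 63 hPa.
63^0.657 ≈ 15.211.
V ≈ 6.29 × 15.211 ≈ 95.7 kt.
Latitude correction: −1 × (34 − 20) = -14 kt.
Corrected V ≈ 81.7 kt → 82 kt.

82 kt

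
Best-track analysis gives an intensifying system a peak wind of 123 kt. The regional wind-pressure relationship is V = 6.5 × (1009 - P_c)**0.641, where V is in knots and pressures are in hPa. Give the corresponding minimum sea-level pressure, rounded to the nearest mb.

911 mb

ΔP = (V / 6.5)^(1/0.641) = (123/6.5)^1.560.
123/6.5 = 18.923; 18.923^1.560 ≈ 98.22 mb.
P_c = 1009 − 98.22 = 910.78 ≈ 911 mb.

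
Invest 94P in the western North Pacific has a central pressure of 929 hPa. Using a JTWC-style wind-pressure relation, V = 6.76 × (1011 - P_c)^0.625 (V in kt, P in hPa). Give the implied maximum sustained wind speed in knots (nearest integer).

ΔP = 1011 − 929 = 82 hPa.
82^0.625 ≈ 15.708.
V ≈ 6.76 × 15.708 ≈ 106.2 kt.

106 kt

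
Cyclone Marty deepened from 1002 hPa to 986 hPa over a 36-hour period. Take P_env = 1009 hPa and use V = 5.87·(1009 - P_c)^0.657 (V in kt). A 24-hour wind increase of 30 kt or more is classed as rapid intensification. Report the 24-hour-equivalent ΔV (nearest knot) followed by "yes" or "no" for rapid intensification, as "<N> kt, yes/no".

17 kt, no

V₁: ΔP = 7, V ≈ 5.87 × 7^0.657 ≈ 21.08 kt.
V₂: ΔP = 23, V ≈ 5.87 × 23^0.657 ≈ 46.06 kt.
ΔV over 36 h = 24.98 kt → 24 h equivalent = 24.98 × 24/36 ≈ 16.65 kt.
17 kt < 30 kt ⇒ not rapid intensification.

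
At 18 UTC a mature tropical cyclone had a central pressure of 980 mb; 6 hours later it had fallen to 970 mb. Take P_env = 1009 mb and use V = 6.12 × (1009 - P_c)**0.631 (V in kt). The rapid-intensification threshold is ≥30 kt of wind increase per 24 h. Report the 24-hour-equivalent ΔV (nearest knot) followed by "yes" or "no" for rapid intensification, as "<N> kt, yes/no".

42 kt, yes

V₁: ΔP = 29, V ≈ 6.12 × 29^0.631 ≈ 51.23 kt.
V₂: ΔP = 39, V ≈ 6.12 × 39^0.631 ≈ 61.76 kt.
ΔV over 6 h = 10.53 kt → 24 h equivalent = 10.53 × 24/6 ≈ 42.12 kt.
42 kt ≥ 30 kt ⇒ rapid intensification.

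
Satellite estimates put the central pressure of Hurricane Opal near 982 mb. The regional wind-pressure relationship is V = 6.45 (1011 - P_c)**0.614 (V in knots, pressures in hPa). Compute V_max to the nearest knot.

ΔP = 1011 − 982 = 29 mb.
29^0.614 ≈ 7.905.
V ≈ 6.45 × 7.905 ≈ 51.0 kt.

51 kt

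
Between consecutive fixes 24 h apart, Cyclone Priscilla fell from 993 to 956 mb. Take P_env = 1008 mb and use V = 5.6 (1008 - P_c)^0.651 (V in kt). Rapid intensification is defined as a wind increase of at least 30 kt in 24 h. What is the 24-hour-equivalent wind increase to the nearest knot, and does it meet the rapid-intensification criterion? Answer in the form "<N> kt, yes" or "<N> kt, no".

V₁: ΔP = 15, V ≈ 5.6 × 15^0.651 ≈ 32.65 kt.
V₂: ΔP = 52, V ≈ 5.6 × 52^0.651 ≈ 73.33 kt.
ΔV over 24 h = 40.68 kt → 24 h equivalent = 40.68 × 24/24 ≈ 40.68 kt.
41 kt ≥ 30 kt ⇒ rapid intensification.

41 kt, yes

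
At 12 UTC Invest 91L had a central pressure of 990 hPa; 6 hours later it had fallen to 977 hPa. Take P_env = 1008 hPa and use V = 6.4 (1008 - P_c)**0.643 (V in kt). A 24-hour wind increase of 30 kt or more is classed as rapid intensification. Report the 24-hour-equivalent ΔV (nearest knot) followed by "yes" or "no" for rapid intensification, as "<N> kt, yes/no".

69 kt, yes

V₁: ΔP = 18, V ≈ 6.4 × 18^0.643 ≈ 41.05 kt.
V₂: ΔP = 31, V ≈ 6.4 × 31^0.643 ≈ 58.23 kt.
ΔV over 6 h = 17.18 kt → 24 h equivalent = 17.18 × 24/6 ≈ 68.72 kt.
69 kt ≥ 30 kt ⇒ rapid intensification.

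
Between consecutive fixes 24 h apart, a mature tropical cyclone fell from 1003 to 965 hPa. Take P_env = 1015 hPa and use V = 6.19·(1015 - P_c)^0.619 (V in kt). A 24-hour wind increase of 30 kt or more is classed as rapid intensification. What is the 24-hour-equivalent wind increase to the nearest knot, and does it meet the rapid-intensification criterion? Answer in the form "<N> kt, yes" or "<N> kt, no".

V₁: ΔP = 12, V ≈ 6.19 × 12^0.619 ≈ 28.82 kt.
V₂: ΔP = 50, V ≈ 6.19 × 50^0.619 ≈ 69.72 kt.
ΔV over 24 h = 40.90 kt → 24 h equivalent = 40.90 × 24/24 ≈ 40.90 kt.
41 kt ≥ 30 kt ⇒ rapid intensification.

41 kt, yes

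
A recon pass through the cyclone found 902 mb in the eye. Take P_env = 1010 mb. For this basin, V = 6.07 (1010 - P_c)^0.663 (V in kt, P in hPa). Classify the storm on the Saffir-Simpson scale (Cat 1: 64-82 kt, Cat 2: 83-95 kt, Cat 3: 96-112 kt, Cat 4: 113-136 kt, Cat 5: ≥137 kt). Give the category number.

4

ΔP = 1010 − 902 = 108 mb.
V ≈ 6.07 × 108^0.663 = 6.07 × 22.29 ≈ 135 kt.
135 kt falls in the Category 4 band.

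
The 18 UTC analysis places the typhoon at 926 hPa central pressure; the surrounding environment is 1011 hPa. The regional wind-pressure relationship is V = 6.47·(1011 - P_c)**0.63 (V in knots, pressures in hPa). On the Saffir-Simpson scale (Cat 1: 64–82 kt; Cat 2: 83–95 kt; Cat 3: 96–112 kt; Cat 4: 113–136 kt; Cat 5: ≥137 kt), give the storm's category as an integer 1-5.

ΔP = 1011 − 926 = 85 hPa.
V ≈ 6.47 × 85^0.63 = 6.47 × 16.43 ≈ 106 kt.
106 kt falls in the Category 3 band.

3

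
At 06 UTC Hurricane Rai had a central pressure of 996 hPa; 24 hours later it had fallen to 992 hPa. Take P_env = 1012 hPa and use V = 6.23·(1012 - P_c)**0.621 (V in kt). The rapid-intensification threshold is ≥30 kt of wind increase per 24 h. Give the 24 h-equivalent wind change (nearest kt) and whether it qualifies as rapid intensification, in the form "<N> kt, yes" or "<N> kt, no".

5 kt, no

V₁: ΔP = 16, V ≈ 6.23 × 16^0.621 ≈ 34.85 kt.
V₂: ΔP = 20, V ≈ 6.23 × 20^0.621 ≈ 40.03 kt.
ΔV over 24 h = 5.18 kt → 24 h equivalent = 5.18 × 24/24 ≈ 5.18 kt.
5 kt < 30 kt ⇒ not rapid intensification.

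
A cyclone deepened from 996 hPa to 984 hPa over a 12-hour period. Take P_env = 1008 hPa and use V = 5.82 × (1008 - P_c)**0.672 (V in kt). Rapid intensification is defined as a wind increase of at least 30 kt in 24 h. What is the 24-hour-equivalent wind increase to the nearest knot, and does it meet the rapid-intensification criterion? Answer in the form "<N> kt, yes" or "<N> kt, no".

37 kt, yes

V₁: ΔP = 12, V ≈ 5.82 × 12^0.672 ≈ 30.91 kt.
V₂: ΔP = 24, V ≈ 5.82 × 24^0.672 ≈ 49.25 kt.
ΔV over 12 h = 18.34 kt → 24 h equivalent = 18.34 × 24/12 ≈ 36.68 kt.
37 kt ≥ 30 kt ⇒ rapid intensification.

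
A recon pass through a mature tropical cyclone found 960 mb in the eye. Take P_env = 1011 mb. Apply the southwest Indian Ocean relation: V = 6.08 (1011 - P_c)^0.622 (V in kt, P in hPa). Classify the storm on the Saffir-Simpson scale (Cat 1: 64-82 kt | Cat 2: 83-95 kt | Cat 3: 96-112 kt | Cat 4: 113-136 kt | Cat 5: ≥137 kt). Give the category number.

1

ΔP = 1011 − 960 = 51 mb.
V ≈ 6.08 × 51^0.622 = 6.08 × 11.54 ≈ 70 kt.
70 kt falls in the Category 1 band.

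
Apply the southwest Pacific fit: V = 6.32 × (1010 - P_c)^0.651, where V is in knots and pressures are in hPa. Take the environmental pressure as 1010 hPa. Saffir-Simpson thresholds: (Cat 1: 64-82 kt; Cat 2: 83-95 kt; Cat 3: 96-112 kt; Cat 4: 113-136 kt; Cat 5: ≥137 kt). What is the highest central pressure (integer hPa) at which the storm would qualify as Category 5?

897 hPa

Category 5 begins at V = 137 kt.
Required ΔP = (137/6.32)^(1/0.651) = 21.677^1.536 ≈ 112.78 hPa.
P_c ≤ 1010 − 112.78 = 897.22, so the highest integer P_c is 897 hPa.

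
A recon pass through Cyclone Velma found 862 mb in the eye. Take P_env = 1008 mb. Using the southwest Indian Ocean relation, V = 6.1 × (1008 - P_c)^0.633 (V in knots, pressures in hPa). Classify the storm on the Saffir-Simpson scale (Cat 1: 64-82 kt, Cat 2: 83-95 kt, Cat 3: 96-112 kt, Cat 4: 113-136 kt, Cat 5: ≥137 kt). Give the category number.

ΔP = 1008 − 862 = 146 mb.
V ≈ 6.1 × 146^0.633 = 6.1 × 23.44 ≈ 143 kt.
143 kt falls in the Category 5 band.

5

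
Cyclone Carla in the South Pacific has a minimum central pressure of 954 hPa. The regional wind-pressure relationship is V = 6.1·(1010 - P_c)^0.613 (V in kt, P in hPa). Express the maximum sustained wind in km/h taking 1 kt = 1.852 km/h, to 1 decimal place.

ΔP = 1010 − 954 = 56 hPa.
V ≈ 6.1 × 56^0.613 = 6.1 × 11.793 ≈ 71.940 kt.
71.940 × 1.852 ≈ 133.23 km/h → 133.2 km/h.

133.2 km/h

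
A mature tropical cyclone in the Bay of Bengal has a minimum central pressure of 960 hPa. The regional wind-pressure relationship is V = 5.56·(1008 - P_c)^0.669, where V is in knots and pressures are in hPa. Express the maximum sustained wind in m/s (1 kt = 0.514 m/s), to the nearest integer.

ΔP = 1008 − 960 = 48 hPa.
V ≈ 5.56 × 48^0.669 = 5.56 × 13.328 ≈ 74.101 kt.
74.101 × 0.514 ≈ 38.09 m/s → 38 m/s.

38 m/s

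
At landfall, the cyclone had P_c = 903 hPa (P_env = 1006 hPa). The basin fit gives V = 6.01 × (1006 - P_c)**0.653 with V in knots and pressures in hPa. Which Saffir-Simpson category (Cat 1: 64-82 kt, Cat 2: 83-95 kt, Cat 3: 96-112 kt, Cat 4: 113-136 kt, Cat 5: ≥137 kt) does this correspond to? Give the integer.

ΔP = 1006 − 903 = 103 hPa.
V ≈ 6.01 × 103^0.653 = 6.01 × 20.62 ≈ 124 kt.
124 kt falls in the Category 4 band.

4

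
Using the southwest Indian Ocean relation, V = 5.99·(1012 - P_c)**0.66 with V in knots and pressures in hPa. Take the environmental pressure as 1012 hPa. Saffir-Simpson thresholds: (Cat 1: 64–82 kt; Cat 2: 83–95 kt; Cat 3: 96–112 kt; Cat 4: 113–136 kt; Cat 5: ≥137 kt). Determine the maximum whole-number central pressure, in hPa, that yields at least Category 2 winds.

958 hPa

Category 2 begins at V = 83 kt.
Required ΔP = (83/5.99)^(1/0.66) = 13.856^1.515 ≈ 53.68 hPa.
P_c ≤ 1012 − 53.68 = 958.32, so the highest integer P_c is 958 hPa.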